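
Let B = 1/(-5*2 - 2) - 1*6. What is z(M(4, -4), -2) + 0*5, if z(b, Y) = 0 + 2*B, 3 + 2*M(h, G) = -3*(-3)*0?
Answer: -73/6 ≈ -12.167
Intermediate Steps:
M(h, G) = -3/2 (M(h, G) = -3/2 + (-3*(-3)*0)/2 = -3/2 + (9*0)/2 = -3/2 + (½)*0 = -3/2 + 0 = -3/2)
B = -73/12 (B = 1/(-10 - 2) - 6 = 1/(-12) - 6 = -1/12 - 6 = -73/12 ≈ -6.0833)
z(b, Y) = -73/6 (z(b, Y) = 0 + 2*(-73/12) = 0 - 73/6 = -73/6)
z(M(4, -4), -2) + 0*5 = -73/6 + 0*5 = -73/6 + 0 = -73/6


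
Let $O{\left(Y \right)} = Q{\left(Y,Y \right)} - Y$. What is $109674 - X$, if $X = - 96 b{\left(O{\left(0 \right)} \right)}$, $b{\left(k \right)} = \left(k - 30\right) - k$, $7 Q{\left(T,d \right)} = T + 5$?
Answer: $106794$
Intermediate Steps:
$Q{\left(T,d \right)} = \frac{5}{7} + \frac{T}{7}$ ($Q{\left(T,d \right)} = \frac{T + 5}{7} = \frac{5 + T}{7} = \frac{5}{7} + \frac{T}{7}$)
$O{\left(Y \right)} = \frac{5}{7} - \frac{6 Y}{7}$ ($O{\left(Y \right)} = \left(\frac{5}{7} + \frac{Y}{7}\right) - Y = \frac{5}{7} - \frac{6 Y}{7}$)
$b{\left(k \right)} = -30$ ($b{\left(k \right)} = \left(k - 30\right) - k = \left(-30 + k\right) - k = -30$)
$X = 2880$ ($X = \left(-96\right) \left(-30\right) = 2880$)
$109674 - X = 109674 - 2880 = 106794$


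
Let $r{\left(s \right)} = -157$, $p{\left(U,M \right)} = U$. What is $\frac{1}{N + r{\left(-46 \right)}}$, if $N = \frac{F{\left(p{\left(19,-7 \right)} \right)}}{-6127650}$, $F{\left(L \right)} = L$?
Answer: $- \frac{6127650}{962041069} \approx -0.0063694$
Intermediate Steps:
$N = - \frac{19}{6127650}$ ($N = \frac{19}{-6127650} = 19 \left(- \frac{1}{6127650}\right) = - \frac{19}{6127650} \approx -3.1007 \cdot 10^{-6}$)
$\frac{1}{N + r{\left(-46 \right)}} = \frac{1}{- \frac{19}{6127650} - 157} = \frac{1}{- \frac{962041069}{6127650}} = - \frac{6127650}{962041069}$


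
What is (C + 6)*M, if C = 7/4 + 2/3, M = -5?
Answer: -505/12 ≈ -42.083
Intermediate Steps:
C = 29/12 (C = 7*(¼) + 2*(⅓) = 7/4 + ⅔ = 29/12 ≈ 2.4167)
(C + 6)*M = (29/12 + 6)*(-5) = (101/12)*(-5) = -505/12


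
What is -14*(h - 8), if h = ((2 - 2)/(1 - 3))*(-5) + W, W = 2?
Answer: 84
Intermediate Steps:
h = 2 (h = ((2 - 2)/(1 - 3))*(-5) + 2 = (0/(-2))*(-5) + 2 = (0*(-½))*(-5) + 2 = 0*(-5) + 2 = 0 + 2 = 2)
-14*(h - 8) = -14*(2 - 8) = -14*(-6) = 84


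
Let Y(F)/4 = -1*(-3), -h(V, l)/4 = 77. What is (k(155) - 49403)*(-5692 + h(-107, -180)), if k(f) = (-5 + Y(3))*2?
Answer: 296334000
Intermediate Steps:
h(V, l) = -308 (h(V, l) = -4*77 = -308)
Y(F) = 12 (Y(F) = 4*(-1*(-3)) = 4*3 = 12)
k(f) = 14 (k(f) = (-5 + 12)*2 = 7*2 = 14)
(k(155) - 49403)*(-5692 + h(-107, -180)) = (14 - 49403)*(-5692 - 308) = -49389*(-6000) = 296334000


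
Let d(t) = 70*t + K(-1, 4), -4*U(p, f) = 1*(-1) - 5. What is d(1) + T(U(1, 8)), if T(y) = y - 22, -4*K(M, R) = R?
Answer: 97/2 ≈ 48.500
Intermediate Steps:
U(p, f) = 3/2 (U(p, f) = -(1*(-1) - 5)/4 = -(-1 - 5)/4 = -¼*(-6) = 3/2)
K(M, R) = -R/4
T(y) = -22 + y
d(t) = -1 + 70*t (d(t) = 70*t - ¼*4 = 70*t - 1 = -1 + 70*t)
d(1) + T(U(1, 8)) = (-1 + 70*1) + (-22 + 3/2) = (-1 + 70) - 41/2 = 69 - 41/2 = 97/2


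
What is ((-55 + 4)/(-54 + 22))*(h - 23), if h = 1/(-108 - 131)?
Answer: -140199/3824 ≈ -36.663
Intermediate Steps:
h = -1/239 (h = 1/(-239) = -1/239 ≈ -0.0041841)
((-55 + 4)/(-54 + 22))*(h - 23) = ((-55 + 4)/(-54 + 22))*(-1/239 - 23) = -51/(-32)*(-5498/239) = -51*(-1/32)*(-5498/239) = (51/32)*(-5498/239) = -140199/3824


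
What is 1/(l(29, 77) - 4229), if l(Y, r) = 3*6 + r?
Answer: -1/4134 ≈ -0.00024190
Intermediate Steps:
l(Y, r) = 18 + r
1/(l(29, 77) - 4229) = 1/((18 + 77) - 4229) = 1/(95 - 4229) = 1/(-4134) = -1/4134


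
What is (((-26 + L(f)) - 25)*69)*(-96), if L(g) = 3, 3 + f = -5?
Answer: 317952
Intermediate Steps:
f = -8 (f = -3 - 5 = -8)
(((-26 + L(f)) - 25)*69)*(-96) = (((-26 + 3) - 25)*69)*(-96) = ((-23 - 25)*69)*(-96) = -48*69*(-96) = -3312*(-96) = 317952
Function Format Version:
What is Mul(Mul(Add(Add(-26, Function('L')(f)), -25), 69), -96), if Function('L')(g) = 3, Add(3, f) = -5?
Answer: 317952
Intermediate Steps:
f = -8 (f = Add(-3, -5) = -8)
Mul(Mul(Add(Add(-26, Function('L')(f)), -25), 69), -96) = Mul(Mul(Add(Add(-26, 3), -25), 69), -96) = Mul(Mul(Add(-23, -25), 69), -96) = Mul(Mul(-48, 69), -96) = Mul(-3312, -96) = 317952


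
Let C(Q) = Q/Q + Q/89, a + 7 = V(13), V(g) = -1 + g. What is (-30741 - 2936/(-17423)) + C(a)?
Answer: -47666540361/1550647 ≈ -30740.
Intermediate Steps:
a = 5 (a = -7 + (-1 + 13) = -7 + 12 = 5)
C(Q) = 1 + Q/89 (C(Q) = 1 + Q*(1/89) = 1 + Q/89)
(-30741 - 2936/(-17423)) + C(a) = (-30741 - 2936/(-17423)) + (1 + (1/89)*5) = (-30741 - 2936*(-1/17423)) + (1 + 5/89) = (-30741 + 2936/17423) + 94/89 = -535597507/17423 + 94/89 = -47666540361/1550647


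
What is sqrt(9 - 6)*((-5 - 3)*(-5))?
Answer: 40*sqrt(3) ≈ 69.282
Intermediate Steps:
sqrt(9 - 6)*((-5 - 3)*(-5)) = sqrt(3)*(-8*(-5)) = sqrt(3)*40 = 40*sqrt(3)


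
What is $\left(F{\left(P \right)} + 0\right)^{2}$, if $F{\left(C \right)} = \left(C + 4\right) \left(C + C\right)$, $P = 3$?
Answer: $1764$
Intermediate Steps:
$F{\left(C \right)} = 2 C \left(4 + C\right)$ ($F{\left(C \right)} = \left(4 + C\right) 2 C = 2 C \left(4 + C\right)$)
$\left(F{\left(P \right)} + 0\right)^{2} = \left(2 \cdot 3 \left(4 + 3\right) + 0\right)^{2} = \left(2 \cdot 3 \cdot 7 + 0\right)^{2} = \left(42 + 0\right)^{2} = 42^{2} = 1764$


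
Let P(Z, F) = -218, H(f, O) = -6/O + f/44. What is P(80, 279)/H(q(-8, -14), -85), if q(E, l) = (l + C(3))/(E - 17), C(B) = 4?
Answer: -407660/149 ≈ -2736.0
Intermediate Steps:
q(E, l) = (4 + l)/(-17 + E) (q(E, l) = (l + 4)/(E - 17) = (4 + l)/(-17 + E))
H(f, O) = -6/O + f/44 (H(f, O) = -6/O + f*(1/44) = -6/O + f/44)
P(80, 279)/H(q(-8, -14), -85) = -218/(-6/(-85) + ((4 - 14)/(-17 - 8))/44) = -218/(-6*(-1/85) + (-10/(-25))/44) = -218/(6/85 + (-1/25*(-10))/44) = -218/(6/85 + (1/44)*(⅖)) = -218/(6/85 + 1/110) = -218/149/1870 = -218*1870/149 = -407660/149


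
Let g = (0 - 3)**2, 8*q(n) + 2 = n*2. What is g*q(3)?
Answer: 9/2 ≈ 4.5000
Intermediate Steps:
q(n) = -1/4 + n/4 (q(n) = -1/4 + (n*2)/8 = -1/4 + (2*n)/8 = -1/4 + n/4)
g = 9 (g = (-3)**2 = 9)
g*q(3) = 9*(-1/4 + (1/4)*3) = 9*(-1/4 + 3/4) = 9*(1/2) = 9/2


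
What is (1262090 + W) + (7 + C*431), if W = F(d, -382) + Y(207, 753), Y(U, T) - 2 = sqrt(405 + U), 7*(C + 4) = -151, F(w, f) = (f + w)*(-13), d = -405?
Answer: 8829161/7 + 6*sqrt(17) ≈ 1.2613e+6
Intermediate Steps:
F(w, f) = -13*f - 13*w
C = -179/7 (C = -4 + (1/7)*(-151) = -4 - 151/7 = -179/7 ≈ -25.571)
Y(U, T) = 2 + sqrt(405 + U)
W = 10233 + 6*sqrt(17) (W = (-13*(-382) - 13*(-405)) + (2 + sqrt(405 + 207)) = (4966 + 5265) + (2 + sqrt(612)) = 10231 + (2 + 6*sqrt(17)) = 10233 + 6*sqrt(17) ≈ 10258.)
(1262090 + W) + (7 + C*431) = (1262090 + (10233 + 6*sqrt(17))) + (7 - 179/7*431) = (1272323 + 6*sqrt(17)) + (7 - 77149/7) = (1272323 + 6*sqrt(17)) - 77100/7 = 8829161/7 + 6*sqrt(17)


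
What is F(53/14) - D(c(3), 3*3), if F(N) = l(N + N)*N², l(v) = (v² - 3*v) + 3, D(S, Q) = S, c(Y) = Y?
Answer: 5148175/9604 ≈ 536.04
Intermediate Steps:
l(v) = 3 + v² - 3*v
F(N) = N²*(3 - 6*N + 4*N²) (F(N) = (3 + (N + N)² - 3*(N + N))*N² = (3 + (2*N)² - 6*N)*N² = (3 + 4*N² - 6*N)*N² = (3 - 6*N + 4*N²)*N² = N²*(3 - 6*N + 4*N²))
F(53/14) - D(c(3), 3*3) = (53/14)²*(3 - 318/14 + 4*(53/14)²) - 1*3 = (53*(1/14))²*(3 - 318/14 + 4*(53*(1/14))²) - 3 = (53/14)²*(3 - 6*53/14 + 4*(53/14)²) - 3 = 2809*(3 - 159/7 + 4*(2809/196))/196 - 3 = 2809*(3 - 159/7 + 2809/49)/196 - 3 = (2809/196)*(1843/49) - 3 = 5176987/9604 - 3 = 5148175/9604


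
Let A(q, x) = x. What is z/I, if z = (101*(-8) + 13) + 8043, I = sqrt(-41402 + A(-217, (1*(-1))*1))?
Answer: -2416*I*sqrt(41403)/13801 ≈ -35.621*I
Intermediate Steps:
I = I*sqrt(41403) (I = sqrt(-41402 + (1*(-1))*1) = sqrt(-41402 - 1*1) = sqrt(-41402 - 1) = sqrt(-41403) = I*sqrt(41403) ≈ 203.48*I)
z = 7248 (z = (-808 + 13) + 8043 = -795 + 8043 = 7248)
z/I = 7248/((I*sqrt(41403))) = 7248*(-I*sqrt(41403)/41403) = -2416*I*sqrt(41403)/13801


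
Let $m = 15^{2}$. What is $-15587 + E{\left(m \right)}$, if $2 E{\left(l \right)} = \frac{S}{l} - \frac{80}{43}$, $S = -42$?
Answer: $- \frac{50271376}{3225} \approx -15588.0$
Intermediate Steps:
$m = 225$
$E{\left(l \right)} = - \frac{40}{43} - \frac{21}{l}$ ($E{\left(l \right)} = \frac{- \frac{42}{l} - \frac{80}{43}}{2} = \frac{- \frac{80}{43} - \frac{42}{l}}{2} = - \frac{40}{43} - \frac{21}{l}$)
$-15587 + E{\left(m \right)} = -15587 - \left(\frac{40}{43} + \frac{21}{225}\right) = -15587 - \frac{3301}{3225} = - \frac{50271376}{3225}$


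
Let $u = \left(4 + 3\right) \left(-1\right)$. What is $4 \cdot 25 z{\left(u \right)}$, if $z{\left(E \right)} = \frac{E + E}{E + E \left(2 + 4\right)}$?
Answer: $\frac{200}{7} \approx 28.571$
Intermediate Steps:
$u = -7$ ($u = 7 \left(-1\right) = -7$)
$z{\left(E \right)} = \frac{2}{7}$ ($z{\left(E \right)} = \frac{2 E}{E + E 6} = \frac{2 E}{E + 6 E} = \frac{2 E}{7 E} = 2 E \frac{1}{7 E} = \frac{2}{7}$)
$4 \cdot 25 z{\left(u \right)} = 4 \cdot 25 \cdot \frac{2}{7} = 100 \cdot \frac{2}{7} = \frac{200}{7}$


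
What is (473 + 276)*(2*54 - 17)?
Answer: 68159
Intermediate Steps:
(473 + 276)*(2*54 - 17) = 749*(108 - 17) = 749*91 = 68159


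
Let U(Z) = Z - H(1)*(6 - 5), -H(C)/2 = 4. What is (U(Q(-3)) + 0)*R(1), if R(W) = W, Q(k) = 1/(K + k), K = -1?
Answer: 31/4 ≈ 7.7500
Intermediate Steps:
Q(k) = 1/(-1 + k)
H(C) = -8 (H(C) = -2*4 = -8)
U(Z) = 8 + Z (U(Z) = Z - (-8)*(6 - 5) = Z - (-8) = Z - 1*(-8) = Z + 8 = 8 + Z)
(U(Q(-3)) + 0)*R(1) = ((8 + 1/(-1 - 3)) + 0)*1 = ((8 + 1/(-4)) + 0)*1 = ((8 - ¼) + 0)*1 = (31/4 + 0)*1 = (31/4)*1 = 31/4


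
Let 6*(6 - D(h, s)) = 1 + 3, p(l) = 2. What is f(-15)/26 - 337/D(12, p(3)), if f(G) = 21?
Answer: -12975/208 ≈ -62.380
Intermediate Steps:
D(h, s) = 16/3 (D(h, s) = 6 - (1 + 3)/6 = 6 - 1/6*4 = 6 - 2/3 = 16/3)
f(-15)/26 - 337/D(12, p(3)) = 21/26 - 337/16/3 = 21*(1/26) - 337*3/16 = 21/26 - 1011/16 = -12975/208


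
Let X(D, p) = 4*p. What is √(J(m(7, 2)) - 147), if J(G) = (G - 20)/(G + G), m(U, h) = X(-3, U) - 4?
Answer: I*√5289/6 ≈ 12.121*I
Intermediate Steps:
m(U, h) = -4 + 4*U (m(U, h) = 4*U - 4 = -4 + 4*U)
J(G) = (-20 + G)/(2*G) (J(G) = (-20 + G)/((2*G)) = (-20 + G)*(1/(2*G)) = (-20 + G)/(2*G))
√(J(m(7, 2)) - 147) = √((-20 + (-4 + 4*7))/(2*(-4 + 4*7)) - 147) = √((-20 + (-4 + 28))/(2*(-4 + 28)) - 147) = √((½)*(-20 + 24)/24 - 147) = √((½)*(1/24)*4 - 147) = √(1/12 - 147) = √(-1763/12) = I*√5289/6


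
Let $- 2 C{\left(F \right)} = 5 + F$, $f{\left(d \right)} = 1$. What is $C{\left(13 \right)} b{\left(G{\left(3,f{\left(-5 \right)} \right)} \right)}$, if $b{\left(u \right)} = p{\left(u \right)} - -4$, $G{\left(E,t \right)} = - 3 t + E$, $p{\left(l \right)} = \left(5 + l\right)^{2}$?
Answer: $-261$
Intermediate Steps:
$C{\left(F \right)} = - \frac{5}{2} - \frac{F}{2}$ ($C{\left(F \right)} = - \frac{5 + F}{2} = - \frac{5}{2} - \frac{F}{2}$)
$G{\left(E,t \right)} = E - 3 t$
$b{\left(u \right)} = 4 + \left(5 + u\right)^{2}$ ($b{\left(u \right)} = \left(5 + u\right)^{2} - -4 = \left(5 + u\right)^{2} + 4 = 4 + \left(5 + u\right)^{2}$)
$C{\left(13 \right)} b{\left(G{\left(3,f{\left(-5 \right)} \right)} \right)} = \left(- \frac{5}{2} - \frac{13}{2}\right) \left(4 + \left(5 + \left(3 - 3\right)\right)^{2}\right) = - 9 \left(4 + \left(5 + 0\right)^{2}\right) = - 9 \left(4 + 5^{2}\right) = - 9 \left(4 + 25\right) = \left(-9\right) 29 = -261$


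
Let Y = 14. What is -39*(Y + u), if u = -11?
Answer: -117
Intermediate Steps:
-39*(Y + u) = -39*(14 - 11) = -39*3 = -117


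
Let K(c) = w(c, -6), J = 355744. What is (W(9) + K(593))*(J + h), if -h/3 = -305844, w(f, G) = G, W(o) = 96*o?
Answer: 1092470808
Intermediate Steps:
K(c) = -6
h = 917532 (h = -3*(-305844) = 917532)
(W(9) + K(593))*(J + h) = (96*9 - 6)*(355744 + 917532) = (864 - 6)*1273276 = 858*1273276 = 1092470808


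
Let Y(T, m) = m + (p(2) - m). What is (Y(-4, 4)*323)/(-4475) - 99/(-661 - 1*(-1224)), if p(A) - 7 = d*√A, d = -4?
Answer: -1715968/2519425 + 1292*√2/4475 ≈ -0.27279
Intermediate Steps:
p(A) = 7 - 4*√A
Y(T, m) = 7 - 4*√2 (Y(T, m) = m + ((7 - 4*√2) - m) = m + (7 - m - 4*√2) = 7 - 4*√2)
(Y(-4, 4)*323)/(-4475) - 99/(-661 - 1*(-1224)) = ((7 - 4*√2)*323)/(-4475) - 99/(-661 - 1*(-1224)) = (2261 - 1292*√2)*(-1/4475) - 99/(-661 + 1224) = (-2261/4475 + 1292*√2/4475) - 99/563 = -1715968/2519425 + 1292*√2/4475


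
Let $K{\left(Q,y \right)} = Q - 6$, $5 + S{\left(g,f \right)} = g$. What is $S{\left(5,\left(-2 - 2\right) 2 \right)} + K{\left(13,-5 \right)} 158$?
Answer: $1106$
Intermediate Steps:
$S{\left(g,f \right)} = -5 + g$
$K{\left(Q,y \right)} = -6 + Q$
$S{\left(5,\left(-2 - 2\right) 2 \right)} + K{\left(13,-5 \right)} 158 = \left(-5 + 5\right) + \left(-6 + 13\right) 158 = 0 + 7 \cdot 158 = 0 + 1106 = 1106$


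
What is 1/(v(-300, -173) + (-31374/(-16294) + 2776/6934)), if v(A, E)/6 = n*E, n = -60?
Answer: 28245649/1759204714585 ≈ 1.6056e-5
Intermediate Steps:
v(A, E) = -360*E (v(A, E) = 6*(-60*E) = -360*E)
1/(v(-300, -173) + (-31374/(-16294) + 2776/6934)) = 1/(-360*(-173) + (-31374/(-16294) + 2776/6934)) = 1/(62280 + (-31374*(-1/16294) + 2776*(1/6934))) = 1/(62280 + (15687/8147 + 1388/3467)) = 1/(62280 + 65694865/28245649) = 1/(1759204714585/28245649) = 28245649/1759204714585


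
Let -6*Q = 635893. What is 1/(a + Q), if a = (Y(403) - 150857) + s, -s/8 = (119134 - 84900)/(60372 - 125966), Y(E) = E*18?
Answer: -196782/49113046651 ≈ -4.0067e-6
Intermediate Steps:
Y(E) = 18*E
s = 136936/32797 (s = -8*(119134 - 84900)/(60372 - 125966) = -273872/(-65594) = -273872*(-1)/65594 = -8*(-17117/32797) = 136936/32797 ≈ 4.1753)
Q = -635893/6 (Q = -⅙*635893 = -635893/6 ≈ -1.0598e+5)
a = -4709610655/32797 (a = (18*403 - 150857) + 136936/32797 = (7254 - 150857) + 136936/32797 = -143603 + 136936/32797 = -4709610655/32797 ≈ -1.4360e+5)
1/(a + Q) = 1/(-4709610655/32797 - 635893/6) = 1/(-49113046651/196782) = -196782/49113046651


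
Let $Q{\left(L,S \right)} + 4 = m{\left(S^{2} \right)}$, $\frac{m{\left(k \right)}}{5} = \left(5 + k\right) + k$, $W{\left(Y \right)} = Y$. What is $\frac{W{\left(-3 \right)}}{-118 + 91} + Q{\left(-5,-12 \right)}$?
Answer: $\frac{13150}{9} \approx 1461.1$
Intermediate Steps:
$m{\left(k \right)} = 25 + 10 k$ ($m{\left(k \right)} = 5 \left(\left(5 + k\right) + k\right) = 5 \left(5 + 2 k\right) = 25 + 10 k$)
$Q{\left(L,S \right)} = 21 + 10 S^{2}$ ($Q{\left(L,S \right)} = -4 + \left(25 + 10 S^{2}\right) = 21 + 10 S^{2}$)
$\frac{W{\left(-3 \right)}}{-118 + 91} + Q{\left(-5,-12 \right)} = \frac{1}{-118 + 91} \left(-3\right) + \left(21 + 10 \left(-12\right)^{2}\right) = \frac{1}{-27} \left(-3\right) + \left(21 + 10 \cdot 144\right) = \left(- \frac{1}{27}\right) \left(-3\right) + \left(21 + 1440\right) = \frac{1}{9} + 1461 = \frac{13150}{9}$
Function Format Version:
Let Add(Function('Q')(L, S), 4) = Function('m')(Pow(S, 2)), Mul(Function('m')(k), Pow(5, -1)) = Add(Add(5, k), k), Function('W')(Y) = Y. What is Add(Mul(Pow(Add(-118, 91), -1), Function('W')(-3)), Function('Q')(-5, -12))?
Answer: Rational(13150, 9) ≈ 1461.1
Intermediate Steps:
Function('m')(k) = Add(25, Mul(10, k)) (Function('m')(k) = Mul(5, Add(Add(5, k), k)) = Mul(5, Add(5, Mul(2, k))) = Add(25, Mul(10, k)))
Function('Q')(L, S) = Add(21, Mul(10, Pow(S, 2))) (Function('Q')(L, S) = Add(-4, Add(25, Mul(10, Pow(S, 2)))) = Add(21, Mul(10, Pow(S, 2))))
Add(Mul(Pow(Add(-118, 91), -1), Function('W')(-3)), Function('Q')(-5, -12)) = Add(Mul(Pow(Add(-118, 91), -1), -3), Add(21, Mul(10, Pow(-12, 2)))) = Add(Mul(Pow(-27, -1), -3), Add(21, Mul(10, 144))) = Add(Mul(Rational(-1, 27), -3), Add(21, 1440)) = Add(Rational(1, 9), 1461) = Rational(13150, 9)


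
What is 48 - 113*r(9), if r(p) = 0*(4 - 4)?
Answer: 48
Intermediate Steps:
r(p) = 0 (r(p) = 0*0 = 0)
48 - 113*r(9) = 48 - 113*0 = 48 + 0 = 48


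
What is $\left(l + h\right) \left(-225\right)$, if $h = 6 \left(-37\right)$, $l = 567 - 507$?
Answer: $36450$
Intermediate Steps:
$l = 60$
$h = -222$
$\left(l + h\right) \left(-225\right) = \left(60 - 222\right) \left(-225\right) = \left(-162\right) \left(-225\right) = 36450$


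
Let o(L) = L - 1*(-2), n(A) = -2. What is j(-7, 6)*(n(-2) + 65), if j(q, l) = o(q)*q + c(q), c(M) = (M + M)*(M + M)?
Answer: 14553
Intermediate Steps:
o(L) = 2 + L (o(L) = L + 2 = 2 + L)
c(M) = 4*M**2 (c(M) = (2*M)*(2*M) = 4*M**2)
j(q, l) = 4*q**2 + q*(2 + q) (j(q, l) = (2 + q)*q + 4*q**2 = q*(2 + q) + 4*q**2 = 4*q**2 + q*(2 + q))
j(-7, 6)*(n(-2) + 65) = (-7*(2 + 5*(-7)))*(-2 + 65) = -7*(2 - 35)*63 = -7*(-33)*63 = 231*63 = 14553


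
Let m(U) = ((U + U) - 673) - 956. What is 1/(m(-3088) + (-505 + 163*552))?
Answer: 1/81666 ≈ 1.2245e-5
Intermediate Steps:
m(U) = -1629 + 2*U (m(U) = (2*U - 673) - 956 = (-673 + 2*U) - 956 = -1629 + 2*U)
1/(m(-3088) + (-505 + 163*552)) = 1/((-1629 + 2*(-3088)) + (-505 + 163*552)) = 1/((-1629 - 6176) + (-505 + 89976)) = 1/(-7805 + 89471) = 1/81666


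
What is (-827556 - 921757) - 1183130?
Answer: -2932443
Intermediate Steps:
(-827556 - 921757) - 1183130 = -1749313 - 1183130 = -2932443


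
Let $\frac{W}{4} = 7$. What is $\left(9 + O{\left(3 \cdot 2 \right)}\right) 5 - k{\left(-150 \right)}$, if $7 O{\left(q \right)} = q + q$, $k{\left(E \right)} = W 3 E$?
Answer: $\frac{88575}{7} \approx 12654.0$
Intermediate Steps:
$W = 28$ ($W = 4 \cdot 7 = 28$)
$k{\left(E \right)} = 84 E$ ($k{\left(E \right)} = 28 \cdot 3 E = 84 E$)
$O{\left(q \right)} = \frac{2 q}{7}$ ($O{\left(q \right)} = \frac{q + q}{7} = \frac{2 q}{7}$)
$\left(9 + O{\left(3 \cdot 2 \right)}\right) 5 - k{\left(-150 \right)} = \left(9 + \frac{2 \cdot 3 \cdot 2}{7}\right) 5 - 84 \left(-150\right) = \left(9 + \frac{2}{7} \cdot 6\right) 5 - -12600 = \left(9 + \frac{12}{7}\right) 5 + 12600 = \frac{75}{7} \cdot 5 + 12600 = \frac{375}{7} + 12600 = \frac{88575}{7}$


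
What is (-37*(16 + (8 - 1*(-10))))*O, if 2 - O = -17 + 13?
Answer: -7548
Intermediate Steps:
O = 6 (O = 2 - (-17 + 13) = 2 - 1*(-4) = 2 + 4 = 6)
(-37*(16 + (8 - 1*(-10))))*O = -37*(16 + (8 - 1*(-10)))*6 = -37*(16 + (8 + 10))*6 = -37*(16 + 18)*6 = -37*34*6 = -1258*6 = -7548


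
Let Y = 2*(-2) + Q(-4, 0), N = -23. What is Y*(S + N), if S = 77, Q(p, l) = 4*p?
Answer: -1080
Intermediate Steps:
Y = -20 (Y = 2*(-2) + 4*(-4) = -4 - 16 = -20)
Y*(S + N) = -20*(77 - 23) = -20*54 = -1080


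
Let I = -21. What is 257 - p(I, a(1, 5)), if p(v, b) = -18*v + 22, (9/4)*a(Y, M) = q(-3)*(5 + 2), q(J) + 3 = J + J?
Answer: -143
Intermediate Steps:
q(J) = -3 + 2*J (q(J) = -3 + (J + J) = -3 + 2*J)
a(Y, M) = -28 (a(Y, M) = 4*((-3 + 2*(-3))*(5 + 2))/9 = 4*((-3 - 6)*7)/9 = 4*(-9*7)/9 = (4/9)*(-63) = -28)
p(v, b) = 22 - 18*v
257 - p(I, a(1, 5)) = 257 - (22 - 18*(-21)) = 257 - (22 + 378) = 257 - 1*400 = 257 - 400 = -143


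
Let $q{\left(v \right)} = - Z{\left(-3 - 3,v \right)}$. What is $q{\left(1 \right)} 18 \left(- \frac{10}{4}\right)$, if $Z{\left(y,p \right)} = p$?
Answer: $45$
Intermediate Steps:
$q{\left(v \right)} = - v$
$q{\left(1 \right)} 18 \left(- \frac{10}{4}\right) = \left(-1\right) 1 \cdot 18 \left(- \frac{10}{4}\right) = \left(-1\right) 18 \left(\left(-10\right) \frac{1}{4}\right) = \left(-18\right) \left(- \frac{5}{2}\right) = 45$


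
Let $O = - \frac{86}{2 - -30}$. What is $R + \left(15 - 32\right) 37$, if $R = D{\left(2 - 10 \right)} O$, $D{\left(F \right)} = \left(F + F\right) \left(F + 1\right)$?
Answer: $-930$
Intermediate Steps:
$D{\left(F \right)} = 2 F \left(1 + F\right)$
$O = - \frac{43}{16}$ ($O = - \frac{86}{2 + 30} = - \frac{86}{32} = \left(-86\right) \frac{1}{32} = - \frac{43}{16} \approx -2.6875$)
$R = -301$ ($R = 2 \left(2 - 10\right) \left(1 + \left(2 - 10\right)\right) \left(- \frac{43}{16}\right) = 2 \left(-8\right) \left(1 - 8\right) \left(- \frac{43}{16}\right) = 2 \left(-8\right) \left(-7\right) \left(- \frac{43}{16}\right) = 112 \left(- \frac{43}{16}\right) = -301$)
$R + \left(15 - 32\right) 37 = -301 + \left(15 - 32\right) 37 = -301 - 629 = -930$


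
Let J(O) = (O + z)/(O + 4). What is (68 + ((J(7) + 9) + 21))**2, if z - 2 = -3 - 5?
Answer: 1164241/121 ≈ 9621.8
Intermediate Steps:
z = -6 (z = 2 + (-3 - 5) = 2 - 8 = -6)
J(O) = (-6 + O)/(4 + O) (J(O) = (O - 6)/(O + 4) = (-6 + O)/(4 + O))
(68 + ((J(7) + 9) + 21))**2 = (68 + (((-6 + 7)/(4 + 7) + 9) + 21))**2 = (68 + ((1/11 + 9) + 21))**2 = (68 + (100/11 + 21))**2 = (68 + 331/11)**2 = (1079/11)**2 = 1164241/121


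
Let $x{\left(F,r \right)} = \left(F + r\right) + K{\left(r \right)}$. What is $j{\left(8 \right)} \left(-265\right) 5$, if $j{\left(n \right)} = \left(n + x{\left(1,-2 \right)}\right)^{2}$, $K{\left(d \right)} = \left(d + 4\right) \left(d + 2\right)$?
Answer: $-64925$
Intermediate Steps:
$K{\left(d \right)} = \left(2 + d\right) \left(4 + d\right)$ ($K{\left(d \right)} = \left(4 + d\right) \left(2 + d\right) = \left(2 + d\right) \left(4 + d\right)$)
$x{\left(F,r \right)} = 8 + F + r^{2} + 7 r$ ($x{\left(F,r \right)} = \left(F + r\right) + \left(8 + r^{2} + 6 r\right) = 8 + F + r^{2} + 7 r$)
$j{\left(n \right)} = \left(-1 + n\right)^{2}$ ($j{\left(n \right)} = \left(n + \left(8 + 1 + \left(-2\right)^{2} + 7 \left(-2\right)\right)\right)^{2} = \left(n + \left(8 + 1 + 4 - 14\right)\right)^{2} = \left(n - 1\right)^{2} = \left(-1 + n\right)^{2}$)
$j{\left(8 \right)} \left(-265\right) 5 = \left(-1 + 8\right)^{2} \left(-265\right) 5 = 7^{2} \left(-265\right) 5 = 49 \left(-265\right) 5 = \left(-12985\right) 5 = -64925$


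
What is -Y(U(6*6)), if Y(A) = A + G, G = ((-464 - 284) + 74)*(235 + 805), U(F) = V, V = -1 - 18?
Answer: 700979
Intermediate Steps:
V = -19
U(F) = -19
G = -700960 (G = (-748 + 74)*1040 = -674*1040 = -700960)
Y(A) = -700960 + A (Y(A) = A - 700960 = -700960 + A)
-Y(U(6*6)) = -(-700960 - 19) = -1*(-700979) = 700979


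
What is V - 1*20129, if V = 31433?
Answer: 11304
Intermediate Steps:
V - 1*20129 = 31433 - 1*20129 = 31433 - 20129 = 11304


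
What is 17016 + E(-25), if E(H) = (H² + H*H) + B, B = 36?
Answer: 18302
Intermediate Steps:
E(H) = 36 + 2*H² (E(H) = (H² + H*H) + 36 = (H² + H²) + 36 = 2*H² + 36 = 36 + 2*H²)
17016 + E(-25) = 17016 + (36 + 2*(-25)²) = 17016 + (36 + 2*625) = 17016 + (36 + 1250) = 17016 + 1286 = 18302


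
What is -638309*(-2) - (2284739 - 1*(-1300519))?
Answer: -2308640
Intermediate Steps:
-638309*(-2) - (2284739 - 1*(-1300519)) = 1276618 - (2284739 + 1300519) = 1276618 - 1*3585258 = 1276618 - 3585258 = -2308640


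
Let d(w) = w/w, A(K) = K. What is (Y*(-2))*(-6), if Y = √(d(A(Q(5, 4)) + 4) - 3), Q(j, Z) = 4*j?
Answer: 12*I*√2 ≈ 16.971*I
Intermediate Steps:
d(w) = 1
Y = I*√2 (Y = √(1 - 3) = √(-2) = I*√2 ≈ 1.4142*I)
(Y*(-2))*(-6) = ((I*√2)*(-2))*(-6) = -2*I*√2*(-6) = 12*I*√2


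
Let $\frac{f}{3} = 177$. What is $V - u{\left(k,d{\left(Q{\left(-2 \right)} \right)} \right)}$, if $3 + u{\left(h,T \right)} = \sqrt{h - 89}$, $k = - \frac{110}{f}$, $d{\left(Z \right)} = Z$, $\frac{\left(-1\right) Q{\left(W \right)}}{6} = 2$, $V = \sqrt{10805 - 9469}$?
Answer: $3 + 2 \sqrt{334} - \frac{i \sqrt{2794771}}{177} \approx 39.551 - 9.445 i$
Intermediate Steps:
$V = 2 \sqrt{334}$ ($V = \sqrt{1336} = 2 \sqrt{334} \approx 36.551$)
$Q{\left(W \right)} = -12$ ($Q{\left(W \right)} = \left(-6\right) 2 = -12$)
$f = 531$ ($f = 3 \cdot 177 = 531$)
$k = - \frac{110}{531} \approx -0.20716$
$u{\left(h,T \right)} = -3 + \sqrt{-89 + h}$ ($u{\left(h,T \right)} = -3 + \sqrt{h - 89} = -3 + \sqrt{-89 + h}$)
$V - u{\left(k,d{\left(Q{\left(-2 \right)} \right)} \right)} = 2 \sqrt{334} - \left(-3 + \sqrt{-89 - \frac{110}{531}}\right) = 2 \sqrt{334} - \left(-3 + \sqrt{- \frac{47369}{531}}\right) = 2 \sqrt{334} - \left(-3 + \frac{i \sqrt{2794771}}{177}\right) = 2 \sqrt{334} + \left(3 - \frac{i \sqrt{2794771}}{177}\right) = 3 + 2 \sqrt{334} - \frac{i \sqrt{2794771}}{177}$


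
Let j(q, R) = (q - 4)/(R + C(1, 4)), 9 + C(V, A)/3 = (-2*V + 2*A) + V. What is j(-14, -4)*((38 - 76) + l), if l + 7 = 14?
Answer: -279/5 ≈ -55.800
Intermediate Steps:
l = 7 (l = -7 + 14 = 7)
C(V, A) = -27 - 3*V + 6*A (C(V, A) = -27 + 3*((-2*V + 2*A) + V) = -27 + 3*(-V + 2*A) = -27 + (-3*V + 6*A) = -27 - 3*V + 6*A)
j(q, R) = (-4 + q)/(-6 + R) (j(q, R) = (q - 4)/(R + (-27 - 3*1 + 6*4)) = (-4 + q)/(R + (-27 - 3 + 24)) = (-4 + q)/(R - 6) = (-4 + q)/(-6 + R))
j(-14, -4)*((38 - 76) + l) = ((-4 - 14)/(-6 - 4))*((38 - 76) + 7) = (-18/(-10))*(-38 + 7) = -⅒*(-18)*(-31) = (9/5)*(-31) = -279/5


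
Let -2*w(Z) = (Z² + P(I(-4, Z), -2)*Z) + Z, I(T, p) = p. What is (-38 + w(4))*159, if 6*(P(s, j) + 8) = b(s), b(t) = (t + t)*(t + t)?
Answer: -8480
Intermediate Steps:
b(t) = 4*t² (b(t) = (2*t)*(2*t) = 4*t²)
P(s, j) = -8 + 2*s²/3 (P(s, j) = -8 + (4*s²)/6 = -8 + 2*s²/3)
w(Z) = -Z/2 - Z²/2 - Z*(-8 + 2*Z²/3)/2 (w(Z) = -((Z² + (-8 + 2*Z²/3)*Z) + Z)/2 = -((Z² + Z*(-8 + 2*Z²/3)) + Z)/2 = -(Z + Z² + Z*(-8 + 2*Z²/3))/2 = -Z/2 - Z²/2 - Z*(-8 + 2*Z²/3)/2)
(-38 + w(4))*159 = (-38 + (⅙)*4*(21 - 3*4 - 2*4²))*159 = (-38 + (⅙)*4*(21 - 12 - 2*16))*159 = (-38 + (⅙)*4*(21 - 12 - 32))*159 = (-38 + (⅙)*4*(-23))*159 = (-38 - 46/3)*159 = -160/3*159 = -8480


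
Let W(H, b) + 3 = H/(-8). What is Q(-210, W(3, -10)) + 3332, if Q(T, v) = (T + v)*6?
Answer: 8207/4 ≈ 2051.8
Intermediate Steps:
W(H, b) = -3 - H/8 (W(H, b) = -3 + H/(-8) = -3 + H*(-⅛) = -3 - H/8)
Q(T, v) = 6*T + 6*v
Q(-210, W(3, -10)) + 3332 = (6*(-210) + 6*(-3 - ⅛*3)) + 3332 = (-1260 + 6*(-3 - 3/8)) + 3332 = (-1260 + 6*(-27/8)) + 3332 = (-1260 - 81/4) + 3332 = -5121/4 + 3332 = 8207/4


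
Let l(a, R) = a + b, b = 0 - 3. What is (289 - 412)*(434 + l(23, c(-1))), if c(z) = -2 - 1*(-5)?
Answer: -55842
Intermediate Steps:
c(z) = 3 (c(z) = -2 + 5 = 3)
b = -3
l(a, R) = -3 + a (l(a, R) = a - 3 = -3 + a)
(289 - 412)*(434 + l(23, c(-1))) = (289 - 412)*(434 + (-3 + 23)) = -123*(434 + 20) = -123*454 = -55842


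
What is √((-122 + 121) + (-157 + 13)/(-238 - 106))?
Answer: 5*I*√43/43 ≈ 0.76249*I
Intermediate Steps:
√((-122 + 121) + (-157 + 13)/(-238 - 106)) = √(-1 - 144/(-344)) = √(-1 - 144*(-1/344)) = √(-1 + 18/43) = √(-25/43) = 5*I*√43/43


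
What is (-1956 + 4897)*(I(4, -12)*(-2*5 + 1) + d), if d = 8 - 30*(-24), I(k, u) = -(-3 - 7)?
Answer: 1876358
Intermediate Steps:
I(k, u) = 10 (I(k, u) = -1*(-10) = 10)
d = 728 (d = 8 + 720 = 728)
(-1956 + 4897)*(I(4, -12)*(-2*5 + 1) + d) = (-1956 + 4897)*(10*(-2*5 + 1) + 728) = 2941*(10*(-10 + 1) + 728) = 2941*(10*(-9) + 728) = 2941*(-90 + 728) = 2941*638 = 1876358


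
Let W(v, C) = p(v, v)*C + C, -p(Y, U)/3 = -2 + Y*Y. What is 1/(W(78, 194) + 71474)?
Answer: -1/3468056 ≈ -2.8835e-7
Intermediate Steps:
p(Y, U) = 6 - 3*Y**2 (p(Y, U) = -3*(-2 + Y*Y) = -3*(-2 + Y**2) = 6 - 3*Y**2)
W(v, C) = C + C*(6 - 3*v**2) (W(v, C) = (6 - 3*v**2)*C + C = C*(6 - 3*v**2) + C = C + C*(6 - 3*v**2))
1/(W(78, 194) + 71474) = 1/(194*(7 - 3*78**2) + 71474) = 1/(194*(7 - 3*6084) + 71474) = 1/(194*(7 - 18252) + 71474) = 1/(194*(-18245) + 71474) = 1/(-3539530 + 71474) = 1/(-3468056) = -1/3468056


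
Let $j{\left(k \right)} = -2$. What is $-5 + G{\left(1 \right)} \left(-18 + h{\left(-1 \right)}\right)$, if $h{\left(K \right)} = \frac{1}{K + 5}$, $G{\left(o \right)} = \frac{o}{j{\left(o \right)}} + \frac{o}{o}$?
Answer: $- \frac{111}{8} \approx -13.875$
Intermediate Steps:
$G{\left(o \right)} = 1 - \frac{o}{2}$ ($G{\left(o \right)} = \frac{o}{-2} + \frac{o}{o} = o \left(- \frac{1}{2}\right) + 1 = - \frac{o}{2} + 1 = 1 - \frac{o}{2}$)
$h{\left(K \right)} = \frac{1}{5 + K}$
$-5 + G{\left(1 \right)} \left(-18 + h{\left(-1 \right)}\right) = -5 + \left(1 - \frac{1}{2}\right) \left(-18 + \frac{1}{5 - 1}\right) = -5 + \left(1 - \frac{1}{2}\right) \left(-18 + \frac{1}{4}\right) = -5 + \frac{-18 + \frac{1}{4}}{2} = -5 + \frac{1}{2} \left(- \frac{71}{4}\right) = -5 - \frac{71}{8} = - \frac{111}{8}$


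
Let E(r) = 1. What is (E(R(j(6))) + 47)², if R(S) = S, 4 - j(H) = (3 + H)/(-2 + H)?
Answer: 2304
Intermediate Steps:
j(H) = 4 - (3 + H)/(-2 + H)
(E(R(j(6))) + 47)² = (1 + 47)² = 48² = 2304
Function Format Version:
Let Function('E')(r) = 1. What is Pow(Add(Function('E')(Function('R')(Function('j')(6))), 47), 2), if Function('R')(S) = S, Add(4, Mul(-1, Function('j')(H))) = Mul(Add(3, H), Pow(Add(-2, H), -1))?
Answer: 2304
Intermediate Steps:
Function('j')(H) = Add(4, Mul(-1, Pow(Add(-2, H), -1), Add(3, H))) (Function('j')(H) = Add(4, Mul(-1, Mul(Add(3, H), Pow(Add(-2, H), -1)))) = Add(4, Mul(-1, Mul(Pow(Add(-2, H), -1), Add(3, H)))) = Add(4, Mul(-1, Pow(Add(-2, H), -1), Add(3, H))))
Pow(Add(Function('E')(Function('R')(Function('j')(6))), 47), 2) = Pow(Add(1, 47), 2) = Pow(48, 2) = 2304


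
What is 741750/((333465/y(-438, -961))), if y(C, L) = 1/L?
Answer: -1150/496837 ≈ -0.0023146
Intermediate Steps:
741750/((333465/y(-438, -961))) = 741750/((333465/(1/(-961)))) = 741750/((333465/(-1/961))) = 741750/((333465*(-961))) = 741750/(-320459865) = 741750*(-1/320459865) = -1150/496837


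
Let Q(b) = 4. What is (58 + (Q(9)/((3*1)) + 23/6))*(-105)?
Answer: -13265/2 ≈ -6632.5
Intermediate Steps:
(58 + (Q(9)/((3*1)) + 23/6))*(-105) = (58 + (4/((3*1)) + 23/6))*(-105) = (58 + (4/3 + 23*(1/6)))*(-105) = (58 + (4*(1/3) + 23/6))*(-105) = (58 + (4/3 + 23/6))*(-105) = (58 + 31/6)*(-105) = (379/6)*(-105) = -13265/2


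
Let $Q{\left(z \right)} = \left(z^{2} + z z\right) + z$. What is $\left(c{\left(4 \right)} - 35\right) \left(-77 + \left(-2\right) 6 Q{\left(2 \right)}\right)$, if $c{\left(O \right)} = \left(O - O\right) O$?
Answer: $6895$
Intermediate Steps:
$Q{\left(z \right)} = z + 2 z^{2}$ ($Q{\left(z \right)} = \left(z^{2} + z^{2}\right) + z = 2 z^{2} + z = z + 2 z^{2}$)
$c{\left(O \right)} = 0$ ($c{\left(O \right)} = 0 O = 0$)
$\left(c{\left(4 \right)} - 35\right) \left(-77 + \left(-2\right) 6 Q{\left(2 \right)}\right) = \left(0 - 35\right) \left(-77 + \left(-2\right) 6 \cdot 2 \left(1 + 2 \cdot 2\right)\right) = \left(0 - 35\right) \left(-77 - 12 \cdot 2 \left(1 + 4\right)\right) = - 35 \left(-77 - 12 \cdot 2 \cdot 5\right) = - 35 \left(-77 - 120\right) = \left(-35\right) \left(-197\right) = 6895$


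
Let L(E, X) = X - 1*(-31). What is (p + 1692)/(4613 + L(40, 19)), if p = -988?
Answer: 704/4663 ≈ 0.15098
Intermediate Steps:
L(E, X) = 31 + X (L(E, X) = X + 31 = 31 + X)
(p + 1692)/(4613 + L(40, 19)) = (-988 + 1692)/(4613 + (31 + 19)) = 704/(4613 + 50) = 704/4663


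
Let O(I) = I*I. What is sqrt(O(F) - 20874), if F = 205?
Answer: sqrt(21151) ≈ 145.43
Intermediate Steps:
O(I) = I**2
sqrt(O(F) - 20874) = sqrt(205**2 - 20874) = sqrt(42025 - 20874) = sqrt(21151)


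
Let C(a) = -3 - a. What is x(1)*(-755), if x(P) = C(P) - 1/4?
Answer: 12835/4 ≈ 3208.8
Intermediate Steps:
x(P) = -13/4 - P (x(P) = (-3 - P) - 1/4 = -13/4 - P)
x(1)*(-755) = (-13/4 - 1*1)*(-755) = (-13/4 - 1)*(-755) = -17/4*(-755) = 12835/4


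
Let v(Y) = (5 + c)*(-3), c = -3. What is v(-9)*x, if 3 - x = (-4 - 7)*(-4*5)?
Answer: 1302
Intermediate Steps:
v(Y) = -6 (v(Y) = (5 - 3)*(-3) = 2*(-3) = -6)
x = -217 (x = 3 - (-4 - 7)*(-4*5) = 3 - (-11)*(-20) = 3 - 1*220 = 3 - 220 = -217)
v(-9)*x = -6*(-217) = 1302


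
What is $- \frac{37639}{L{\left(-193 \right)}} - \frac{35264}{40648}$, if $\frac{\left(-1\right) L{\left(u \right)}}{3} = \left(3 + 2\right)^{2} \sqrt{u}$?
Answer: $- \frac{4408}{5081} - \frac{37639 i \sqrt{193}}{14475} \approx -0.86755 - 36.124 i$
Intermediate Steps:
$L{\left(u \right)} = - 75 \sqrt{u}$ ($L{\left(u \right)} = - 3 \left(3 + 2\right)^{2} \sqrt{u} = - 3 \cdot 5^{2} \sqrt{u} = - 3 \cdot 25 \sqrt{u} = - 75 \sqrt{u}$)
$- \frac{37639}{L{\left(-193 \right)}} - \frac{35264}{40648} = - \frac{37639}{\left(-75\right) \sqrt{-193}} - \frac{35264}{40648} = - \frac{37639}{\left(-75\right) i \sqrt{193}} - \frac{4408}{5081} = - 37639 \frac{i \sqrt{193}}{14475} - \frac{4408}{5081} = - \frac{37639 i \sqrt{193}}{14475} - \frac{4408}{5081} = - \frac{4408}{5081} - \frac{37639 i \sqrt{193}}{14475}$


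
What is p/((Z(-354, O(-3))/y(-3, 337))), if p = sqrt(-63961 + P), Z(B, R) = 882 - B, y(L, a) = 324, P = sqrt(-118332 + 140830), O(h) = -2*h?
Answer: 27*sqrt(-63961 + sqrt(22498))/103 ≈ 66.218*I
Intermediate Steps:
P = sqrt(22498) ≈ 149.99
p = sqrt(-63961 + sqrt(22498)) ≈ 252.61*I
p/((Z(-354, O(-3))/y(-3, 337))) = sqrt(-63961 + sqrt(22498))/(((882 - 1*(-354))/324)) = sqrt(-63961 + sqrt(22498))/(((882 + 354)*(1/324))) = sqrt(-63961 + sqrt(22498))/((1236*(1/324))) = sqrt(-63961 + sqrt(22498))/(103/27) = sqrt(-63961 + sqrt(22498))*(27/103) = 27*sqrt(-63961 + sqrt(22498))/103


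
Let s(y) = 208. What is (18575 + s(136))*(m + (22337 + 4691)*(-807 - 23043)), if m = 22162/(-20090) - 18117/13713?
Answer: -11345727175500585402/937055 ≈ -1.2108e+13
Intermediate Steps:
m = -2271694/937055 (m = 22162*(-1/20090) - 18117*1/13713 = -1583/1435 - 6039/4571 = -2271694/937055 ≈ -2.4243)
(18575 + s(136))*(m + (22337 + 4691)*(-807 - 23043)) = (18575 + 208)*(-2271694/937055 + (22337 + 4691)*(-807 - 23043)) = 18783*(-2271694/937055 + 27028*(-23850)) = 18783*(-2271694/937055 - 644617800) = 18783*(-604042334850694/937055) = -11345727175500585402/937055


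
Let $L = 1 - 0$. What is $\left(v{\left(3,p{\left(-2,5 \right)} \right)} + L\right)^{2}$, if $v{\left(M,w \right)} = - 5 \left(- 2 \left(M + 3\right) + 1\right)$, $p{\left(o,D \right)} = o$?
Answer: $3136$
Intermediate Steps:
$v{\left(M,w \right)} = 25 + 10 M$ ($v{\left(M,w \right)} = - 5 \left(- 2 \left(3 + M\right) + 1\right) = - 5 \left(\left(-6 - 2 M\right) + 1\right) = - 5 \left(-5 - 2 M\right) = 25 + 10 M$)
$L = 1$ ($L = 1 + 0 = 1$)
$\left(v{\left(3,p{\left(-2,5 \right)} \right)} + L\right)^{2} = \left(\left(25 + 10 \cdot 3\right) + 1\right)^{2} = \left(\left(25 + 30\right) + 1\right)^{2} = \left(55 + 1\right)^{2} = 56^{2} = 3136$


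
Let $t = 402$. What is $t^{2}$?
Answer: $161604$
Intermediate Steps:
$t^{2} = 402^{2} = 161604$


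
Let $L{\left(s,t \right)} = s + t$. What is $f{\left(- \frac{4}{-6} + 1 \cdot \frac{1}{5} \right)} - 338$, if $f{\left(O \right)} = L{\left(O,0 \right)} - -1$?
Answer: $- \frac{5042}{15} \approx -336.13$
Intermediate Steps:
$f{\left(O \right)} = 1 + O$ ($f{\left(O \right)} = \left(O + 0\right) - -1 = O + 1 = 1 + O$)
$f{\left(- \frac{4}{-6} + 1 \cdot \frac{1}{5} \right)} - 338 = \left(1 + \left(- \frac{4}{-6} + 1 \cdot \frac{1}{5}\right)\right) - 338 = \left(1 + \left(\left(-4\right) \left(- \frac{1}{6}\right) + 1 \cdot \frac{1}{5}\right)\right) - 338 = \left(1 + \left(\frac{2}{3} + \frac{1}{5}\right)\right) - 338 = \left(1 + \frac{13}{15}\right) - 338 = \frac{28}{15} - 338 = - \frac{5042}{15}$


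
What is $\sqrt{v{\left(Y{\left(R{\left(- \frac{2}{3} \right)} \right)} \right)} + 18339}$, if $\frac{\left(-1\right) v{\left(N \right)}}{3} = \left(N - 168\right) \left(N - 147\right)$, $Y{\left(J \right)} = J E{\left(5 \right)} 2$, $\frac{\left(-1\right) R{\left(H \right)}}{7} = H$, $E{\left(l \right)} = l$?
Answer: $\frac{i \sqrt{163641}}{3} \approx 134.84 i$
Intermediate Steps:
$R{\left(H \right)} = - 7 H$
$Y{\left(J \right)} = 10 J$ ($Y{\left(J \right)} = J 5 \cdot 2 = 5 J 2 = 10 J$)
$v{\left(N \right)} = - 3 \left(-168 + N\right) \left(-147 + N\right)$ ($v{\left(N \right)} = - 3 \left(N - 168\right) \left(N - 147\right) = - 3 \left(-168 + N\right) \left(-147 + N\right)$)
$\sqrt{v{\left(Y{\left(R{\left(- \frac{2}{3} \right)} \right)} \right)} + 18339} = \sqrt{\left(-74088 - 3 \left(10 \left(- 7 \left(- \frac{2}{3}\right)\right)\right)^{2} + 945 \cdot 10 \left(- 7 \left(- \frac{2}{3}\right)\right)\right) + 18339} = \sqrt{\left(-74088 - 3 \left(10 \left(- 7 \left(\left(-2\right) \frac{1}{3}\right)\right)\right)^{2} + 945 \cdot 10 \left(- 7 \left(\left(-2\right) \frac{1}{3}\right)\right)\right) + 18339} = \sqrt{\left(-74088 - 3 \left(10 \left(\left(-7\right) \left(- \frac{2}{3}\right)\right)\right)^{2} + 945 \cdot 10 \left(\left(-7\right) \left(- \frac{2}{3}\right)\right)\right) + 18339} = \sqrt{\left(-74088 - 3 \left(10 \cdot \frac{14}{3}\right)^{2} + 945 \cdot 10 \cdot \frac{14}{3}\right) + 18339} = \sqrt{\left(-74088 - 3 \left(\frac{140}{3}\right)^{2} + 945 \cdot \frac{140}{3}\right) + 18339} = \sqrt{\left(-74088 - \frac{19600}{3} + 44100\right) + 18339} = \sqrt{- \frac{109564}{3} + 18339} = \sqrt{- \frac{54547}{3}} = \frac{i \sqrt{163641}}{3}$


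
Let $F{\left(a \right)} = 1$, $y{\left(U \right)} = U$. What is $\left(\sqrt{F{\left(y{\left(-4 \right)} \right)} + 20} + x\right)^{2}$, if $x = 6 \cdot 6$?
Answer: $\left(36 + \sqrt{21}\right)^{2} \approx 1646.9$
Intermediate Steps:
$x = 36$
$\left(\sqrt{F{\left(y{\left(-4 \right)} \right)} + 20} + x\right)^{2} = \left(\sqrt{1 + 20} + 36\right)^{2} = \left(\sqrt{21} + 36\right)^{2} = \left(36 + \sqrt{21}\right)^{2}$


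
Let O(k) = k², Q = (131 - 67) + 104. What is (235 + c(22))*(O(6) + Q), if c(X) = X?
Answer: 52428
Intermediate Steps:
Q = 168 (Q = 64 + 104 = 168)
(235 + c(22))*(O(6) + Q) = (235 + 22)*(6² + 168) = 257*(36 + 168) = 257*204 = 52428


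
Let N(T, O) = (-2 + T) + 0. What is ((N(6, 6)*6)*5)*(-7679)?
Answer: -921480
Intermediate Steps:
N(T, O) = -2 + T
((N(6, 6)*6)*5)*(-7679) = (((-2 + 6)*6)*5)*(-7679) = ((4*6)*5)*(-7679) = (24*5)*(-7679) = 120*(-7679) = -921480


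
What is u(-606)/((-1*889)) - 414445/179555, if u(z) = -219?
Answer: -65823812/31924879 ≈ -2.0618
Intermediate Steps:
u(-606)/((-1*889)) - 414445/179555 = -219/((-1*889)) - 414445/179555 = -219/(-889) - 414445*1/179555 = -219*(-1/889) - 82889/35911 = 219/889 - 82889/35911 = -65823812/31924879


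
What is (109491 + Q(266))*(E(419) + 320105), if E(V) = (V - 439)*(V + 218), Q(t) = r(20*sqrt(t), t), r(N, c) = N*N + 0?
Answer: 66357337215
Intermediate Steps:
r(N, c) = N**2 (r(N, c) = N**2 + 0 = N**2)
Q(t) = 400*t (Q(t) = (20*sqrt(t))**2 = 400*t)
E(V) = (-439 + V)*(218 + V)
(109491 + Q(266))*(E(419) + 320105) = (109491 + 400*266)*((-95702 + 419**2 - 221*419) + 320105) = (109491 + 106400)*((-95702 + 175561 - 92599) + 320105) = 215891*(-12740 + 320105) = 215891*307365 = 66357337215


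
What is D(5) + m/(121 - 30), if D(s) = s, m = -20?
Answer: 435/91 ≈ 4.7802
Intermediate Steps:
D(5) + m/(121 - 30) = 5 - 20/(121 - 30) = 5 - 20/91 = 435/91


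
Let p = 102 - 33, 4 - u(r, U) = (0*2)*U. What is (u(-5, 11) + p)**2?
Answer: 5329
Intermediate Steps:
u(r, U) = 4 (u(r, U) = 4 - 0*2*U = 4 - 0*U = 4 - 1*0 = 4 + 0 = 4)
p = 69
(u(-5, 11) + p)**2 = (4 + 69)**2 = 73**2 = 5329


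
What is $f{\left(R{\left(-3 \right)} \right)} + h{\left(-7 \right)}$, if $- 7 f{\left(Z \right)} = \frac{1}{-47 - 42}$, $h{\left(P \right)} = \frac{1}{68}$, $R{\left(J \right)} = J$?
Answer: $\frac{691}{42364} \approx 0.016311$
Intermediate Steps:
$h{\left(P \right)} = \frac{1}{68}$
$f{\left(Z \right)} = \frac{1}{623}$ ($f{\left(Z \right)} = - \frac{1}{7 \left(-47 - 42\right)} = - \frac{1}{7 \left(-89\right)} = \left(- \frac{1}{7}\right) \left(- \frac{1}{89}\right) = \frac{1}{623}$)
$f{\left(R{\left(-3 \right)} \right)} + h{\left(-7 \right)} = \frac{1}{623} + \frac{1}{68} = \frac{691}{42364}$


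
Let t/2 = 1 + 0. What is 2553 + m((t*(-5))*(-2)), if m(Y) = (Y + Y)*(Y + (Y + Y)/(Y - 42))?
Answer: 36083/11 ≈ 3280.3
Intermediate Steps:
t = 2 (t = 2*(1 + 0) = 2*1 = 2)
m(Y) = 2*Y*(Y + 2*Y/(-42 + Y)) (m(Y) = (2*Y)*(Y + (2*Y)/(-42 + Y)) = (2*Y)*(Y + 2*Y/(-42 + Y)) = 2*Y*(Y + 2*Y/(-42 + Y)))
2553 + m((t*(-5))*(-2)) = 2553 + 2*((2*(-5))*(-2))**2*(-40 + (2*(-5))*(-2))/(-42 + (2*(-5))*(-2)) = 2553 + 2*(-10*(-2))**2*(-40 - 10*(-2))/(-42 - 10*(-2)) = 2553 + 2*20**2*(-40 + 20)/(-42 + 20) = 2553 + 2*400*(-20)/(-22) = 2553 + 2*400*(-1/22)*(-20) = 2553 + 8000/11 = 36083/11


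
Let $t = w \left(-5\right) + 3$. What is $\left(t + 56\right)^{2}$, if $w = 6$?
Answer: $841$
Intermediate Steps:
$t = -27$ ($t = 6 \left(-5\right) + 3 = -30 + 3 = -27$)
$\left(t + 56\right)^{2} = \left(-27 + 56\right)^{2} = 29^{2} = 841$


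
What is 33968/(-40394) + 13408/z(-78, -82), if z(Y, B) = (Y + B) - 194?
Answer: -138406856/3574869 ≈ -38.717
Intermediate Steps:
z(Y, B) = -194 + B + Y (z(Y, B) = (B + Y) - 194 = -194 + B + Y)
33968/(-40394) + 13408/z(-78, -82) = 33968/(-40394) + 13408/(-194 - 82 - 78) = 33968*(-1/40394) + 13408/(-354) = -16984/20197 + 13408*(-1/354) = -16984/20197 - 6704/177 = -138406856/3574869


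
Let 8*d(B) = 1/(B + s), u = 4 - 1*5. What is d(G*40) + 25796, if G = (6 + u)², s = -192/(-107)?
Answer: 22120998763/857536 ≈ 25796.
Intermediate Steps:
u = -1 (u = 4 - 5 = -1)
s = 192/107 (s = -192*(-1/107) = 192/107 ≈ 1.7944)
G = 25 (G = (6 - 1)² = 5² = 25)
d(B) = 1/(8*(192/107 + B)) (d(B) = 1/(8*(B + 192/107)) = 1/(8*(192/107 + B)))
d(G*40) + 25796 = 107/(8*(192 + 107*(25*40))) + 25796 = 107/(8*(192 + 107*1000)) + 25796 = 107/(8*(192 + 107000)) + 25796 = (107/8)/107192 + 25796 = (107/8)*(1/107192) + 25796 = 107/857536 + 25796 = 22120998763/857536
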